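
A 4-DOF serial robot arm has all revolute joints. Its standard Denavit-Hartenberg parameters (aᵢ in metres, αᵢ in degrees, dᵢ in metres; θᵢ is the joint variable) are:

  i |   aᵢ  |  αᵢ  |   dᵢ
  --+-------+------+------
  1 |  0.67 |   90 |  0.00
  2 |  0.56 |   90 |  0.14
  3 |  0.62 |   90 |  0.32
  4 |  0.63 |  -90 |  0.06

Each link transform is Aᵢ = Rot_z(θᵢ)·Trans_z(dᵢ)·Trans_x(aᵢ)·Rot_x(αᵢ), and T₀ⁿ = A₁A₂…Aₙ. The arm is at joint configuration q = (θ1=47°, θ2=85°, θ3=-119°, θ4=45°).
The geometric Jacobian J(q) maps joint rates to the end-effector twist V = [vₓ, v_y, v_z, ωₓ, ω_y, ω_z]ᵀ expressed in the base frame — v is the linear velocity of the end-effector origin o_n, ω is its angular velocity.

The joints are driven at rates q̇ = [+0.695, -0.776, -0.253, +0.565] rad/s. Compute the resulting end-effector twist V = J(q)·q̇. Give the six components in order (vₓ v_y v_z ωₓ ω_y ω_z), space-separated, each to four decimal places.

o_n = [0.4186, 1.5674, -0.0757]
J₁: ẑ×o_n = [-1.5674, 0.4186, 0.0000], ω = ẑ
J2: z=[0.7314, -0.6820, 0.0000] o=[0.4569, 0.4900, 0.0000] → [0.0516, 0.0554, 0.7618, 0.7314, -0.6820, 0.0000]
J3: z=[0.6794, 0.7286, -0.0872] o=[0.5926, 0.4302, 0.5579] → [-0.3625, 0.4456, 0.8994, 0.6794, 0.7286, -0.0872]
J4: z=[0.3026, -0.3864, -0.8713] o=[0.3956, 1.0140, 0.2305] → [0.6004, 0.0726, 0.1763, 0.3026, -0.3864, -0.8713]
V = J·q̇ = [-0.6984, 0.1762, -0.7191, -0.5685, 0.1266, 0.2248]

-0.6984 0.1762 -0.7191 -0.5685 0.1266 0.2248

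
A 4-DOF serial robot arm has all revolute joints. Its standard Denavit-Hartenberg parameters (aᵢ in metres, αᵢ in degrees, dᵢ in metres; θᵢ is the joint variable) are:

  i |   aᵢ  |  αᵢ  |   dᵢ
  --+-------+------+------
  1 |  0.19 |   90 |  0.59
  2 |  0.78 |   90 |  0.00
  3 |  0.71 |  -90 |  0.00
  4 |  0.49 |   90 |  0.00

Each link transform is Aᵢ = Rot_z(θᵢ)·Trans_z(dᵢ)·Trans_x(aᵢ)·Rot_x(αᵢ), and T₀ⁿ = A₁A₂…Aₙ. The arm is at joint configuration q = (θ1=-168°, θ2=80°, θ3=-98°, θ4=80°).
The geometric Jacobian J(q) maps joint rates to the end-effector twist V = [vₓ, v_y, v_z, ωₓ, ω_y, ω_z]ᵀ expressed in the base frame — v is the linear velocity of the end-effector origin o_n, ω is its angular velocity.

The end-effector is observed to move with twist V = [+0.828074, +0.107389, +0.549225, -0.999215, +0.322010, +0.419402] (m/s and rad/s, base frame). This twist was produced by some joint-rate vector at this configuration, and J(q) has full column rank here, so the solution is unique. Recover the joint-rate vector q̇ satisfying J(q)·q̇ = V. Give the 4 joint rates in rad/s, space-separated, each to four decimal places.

0.7730 0.4960 0.9580 -0.1920

o_n = [0.3290, -0.7350, 1.3330]
J₁: ẑ×o_n = [0.7350, 0.3290, -0.0000], ω = ẑ
J2: z=[-0.2079, 0.9781, 0.0000] o=[-0.1858, -0.0395, 0.5900] → [0.7267, 0.1545, -0.3590, -0.2079, 0.9781, 0.0000]
J3: z=[-0.9633, -0.2048, -0.1736] o=[-0.3183, -0.0677, 1.3582] → [-0.1107, -0.1367, 0.7754, -0.9633, -0.2048, -0.1736]
J4: z=[-0.1393, -0.1719, 0.9752] o=[-0.1554, -0.7518, 1.2608] → [-0.0288, 0.4824, 0.0809, -0.1393, -0.1719, 0.9752]
q̇ = J⁺·V = [0.7730, 0.4960, 0.9580, -0.1920]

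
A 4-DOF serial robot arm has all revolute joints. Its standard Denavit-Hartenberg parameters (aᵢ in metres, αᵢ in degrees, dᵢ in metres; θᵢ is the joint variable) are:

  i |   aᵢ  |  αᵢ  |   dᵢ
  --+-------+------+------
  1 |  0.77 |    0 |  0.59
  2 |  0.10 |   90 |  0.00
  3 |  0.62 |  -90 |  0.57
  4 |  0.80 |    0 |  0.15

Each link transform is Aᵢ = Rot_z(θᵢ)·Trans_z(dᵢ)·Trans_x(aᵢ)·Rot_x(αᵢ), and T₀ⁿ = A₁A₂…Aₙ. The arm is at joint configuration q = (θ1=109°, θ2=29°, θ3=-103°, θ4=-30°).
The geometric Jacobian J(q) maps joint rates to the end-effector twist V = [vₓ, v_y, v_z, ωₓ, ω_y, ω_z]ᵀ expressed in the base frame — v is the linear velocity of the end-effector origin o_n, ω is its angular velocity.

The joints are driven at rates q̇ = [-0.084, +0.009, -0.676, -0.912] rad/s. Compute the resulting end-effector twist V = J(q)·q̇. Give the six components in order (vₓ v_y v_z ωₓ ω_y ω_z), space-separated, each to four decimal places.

1.1341 -0.0998 0.4563 0.2080 -1.0970 0.1302

o_n = [0.4349, 1.4160, -0.7229]
J₁: ẑ×o_n = [-1.4160, 0.4349, 0.0000], ω = ẑ
J2: z=[0.0000, 0.0000, 1.0000] o=[-0.2507, 0.7280, 0.5900] → [-0.6880, 0.6856, 0.0000, 0.0000, 0.0000, 1.0000]
J3: z=[0.6691, 0.7431, 0.0000] o=[-0.3250, 0.7950, 0.5900] → [-0.9757, 0.8785, -0.1492, 0.6691, 0.7431, 0.0000]
J4: z=[-0.7241, 0.6520, -0.2250] o=[0.1600, 1.1252, -0.0141] → [-0.3967, -0.5751, -0.3897, -0.7241, 0.6520, -0.2250]
V = J·q̇ = [1.1341, -0.0998, 0.4563, 0.2080, -1.0970, 0.1302]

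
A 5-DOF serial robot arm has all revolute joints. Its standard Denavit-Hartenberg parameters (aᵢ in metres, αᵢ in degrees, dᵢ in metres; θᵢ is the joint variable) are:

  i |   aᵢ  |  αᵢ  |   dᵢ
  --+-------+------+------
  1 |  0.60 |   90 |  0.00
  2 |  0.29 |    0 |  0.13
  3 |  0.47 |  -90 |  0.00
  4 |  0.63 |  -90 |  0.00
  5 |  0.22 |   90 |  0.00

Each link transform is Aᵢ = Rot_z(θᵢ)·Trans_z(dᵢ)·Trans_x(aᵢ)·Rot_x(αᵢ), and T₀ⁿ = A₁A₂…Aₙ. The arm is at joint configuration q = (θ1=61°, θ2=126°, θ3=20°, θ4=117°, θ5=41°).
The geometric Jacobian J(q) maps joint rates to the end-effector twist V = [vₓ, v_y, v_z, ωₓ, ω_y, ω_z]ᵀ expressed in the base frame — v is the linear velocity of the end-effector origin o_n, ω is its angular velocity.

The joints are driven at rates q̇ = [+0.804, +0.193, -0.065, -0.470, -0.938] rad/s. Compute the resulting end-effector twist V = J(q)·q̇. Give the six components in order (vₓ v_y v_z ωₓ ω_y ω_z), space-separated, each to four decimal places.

o_n = [-0.3029, 0.6484, 0.4150]
J₁: ẑ×o_n = [-0.6484, -0.3029, 0.0000], ω = ẑ
J2: z=[0.8746, -0.4848, 0.0000] o=[0.2909, 0.5248, 0.0000] → [-0.2012, -0.3630, -0.1798, 0.8746, -0.4848, 0.0000]
J3: z=[0.8746, -0.4848, 0.0000] o=[0.3219, 0.3127, 0.2346] → [-0.0875, -0.1578, -0.0093, 0.8746, -0.4848, 0.0000]
J4: z=[-0.2711, -0.4891, -0.8290] o=[0.1330, -0.0281, 0.4974] → [0.6012, 0.3391, -0.3966, -0.2711, -0.4891, -0.8290]
J5: z=[0.7552, 0.4260, -0.4982] o=[-0.2430, 0.4514, 0.3375] → [0.1312, -0.0287, 0.1743, 0.7552, 0.4260, -0.4982]
V = J·q̇ = [-0.9600, -0.4358, -0.0112, -0.4690, -0.2317, 1.6610]

-0.9600 -0.4358 -0.0112 -0.4690 -0.2317 1.6610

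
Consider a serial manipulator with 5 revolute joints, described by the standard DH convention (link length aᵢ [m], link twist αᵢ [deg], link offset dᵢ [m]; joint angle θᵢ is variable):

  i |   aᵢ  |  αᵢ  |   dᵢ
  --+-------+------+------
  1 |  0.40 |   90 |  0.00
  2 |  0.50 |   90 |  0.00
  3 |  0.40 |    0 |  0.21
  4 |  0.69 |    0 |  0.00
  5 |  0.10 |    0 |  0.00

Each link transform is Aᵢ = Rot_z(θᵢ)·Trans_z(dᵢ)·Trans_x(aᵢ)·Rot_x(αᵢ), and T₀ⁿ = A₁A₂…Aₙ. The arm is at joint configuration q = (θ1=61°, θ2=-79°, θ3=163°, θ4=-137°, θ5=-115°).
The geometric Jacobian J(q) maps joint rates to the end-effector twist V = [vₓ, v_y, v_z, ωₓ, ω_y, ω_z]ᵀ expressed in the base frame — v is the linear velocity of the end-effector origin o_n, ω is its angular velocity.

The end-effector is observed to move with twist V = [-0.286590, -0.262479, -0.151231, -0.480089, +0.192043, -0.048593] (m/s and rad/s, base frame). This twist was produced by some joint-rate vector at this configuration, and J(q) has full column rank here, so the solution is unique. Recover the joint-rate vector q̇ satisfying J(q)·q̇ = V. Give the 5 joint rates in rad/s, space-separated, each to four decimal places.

o_n = [0.4418, 0.1381, -0.7659]
J₁: ẑ×o_n = [-0.1381, 0.4418, 0.0000], ω = ẑ
J2: z=[0.8746, -0.4848, 0.0000] o=[0.1939, 0.3498, 0.0000] → [0.3713, 0.6699, -0.0651, 0.8746, -0.4848, 0.0000]
J3: z=[-0.4759, -0.8586, -0.1908] o=[0.2402, 0.4333, -0.4908] → [0.1798, -0.1694, 0.3136, -0.4759, -0.8586, -0.1908]
J4: z=[-0.4759, -0.8586, -0.1908] o=[0.2071, 0.1325, -0.1554] → [0.5252, -0.3353, 0.1988, -0.4759, -0.8586, -0.1908]
J5: z=[-0.4759, -0.8586, -0.1908] o=[0.5291, 0.0893, -0.7642] → [0.0108, 0.0158, -0.0981, -0.4759, -0.8586, -0.1908]
q̇ = J⁺·V = [-0.0360, -0.5130, -0.3800, -0.0730, 0.5190]

-0.0360 -0.5130 -0.3800 -0.0730 0.5190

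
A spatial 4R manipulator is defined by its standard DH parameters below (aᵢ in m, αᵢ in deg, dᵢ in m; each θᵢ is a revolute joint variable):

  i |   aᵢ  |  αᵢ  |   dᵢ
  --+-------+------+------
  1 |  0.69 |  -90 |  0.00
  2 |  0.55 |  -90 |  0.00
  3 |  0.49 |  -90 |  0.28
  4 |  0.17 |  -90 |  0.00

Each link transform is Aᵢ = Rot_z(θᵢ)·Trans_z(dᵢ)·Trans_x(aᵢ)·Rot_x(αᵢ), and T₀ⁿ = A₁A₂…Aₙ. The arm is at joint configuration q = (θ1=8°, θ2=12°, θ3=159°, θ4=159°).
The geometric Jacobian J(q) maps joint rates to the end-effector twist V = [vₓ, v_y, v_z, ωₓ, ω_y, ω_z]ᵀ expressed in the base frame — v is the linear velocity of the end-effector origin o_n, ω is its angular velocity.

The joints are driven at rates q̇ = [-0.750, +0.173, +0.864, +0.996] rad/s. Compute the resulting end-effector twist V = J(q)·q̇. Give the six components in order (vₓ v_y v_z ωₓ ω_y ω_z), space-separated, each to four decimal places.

o_n = [0.8879, 0.0049, -0.2643]
J₁: ẑ×o_n = [-0.0049, 0.8879, 0.0000], ω = ẑ
J2: z=[-0.1392, 0.9903, 0.0000] o=[0.6833, 0.0960, 0.0000] → [-0.2618, -0.0368, -0.1899, -0.1392, 0.9903, 0.0000]
J3: z=[-0.2059, -0.0289, -0.9781] o=[1.2160, 0.1709, -0.1144] → [-0.1580, 0.2901, 0.0247, -0.2059, -0.0289, -0.9781]
J4: z=[-0.4771, 0.8757, 0.0745] o=[0.7397, -0.0734, -0.2931] → [0.0194, 0.0248, -0.1671, -0.4771, 0.8757, 0.0745]
V = J·q̇ = [-0.1589, -0.3969, -0.1779, -0.6771, 1.0185, -1.5209]

-0.1589 -0.3969 -0.1779 -0.6771 1.0185 -1.5209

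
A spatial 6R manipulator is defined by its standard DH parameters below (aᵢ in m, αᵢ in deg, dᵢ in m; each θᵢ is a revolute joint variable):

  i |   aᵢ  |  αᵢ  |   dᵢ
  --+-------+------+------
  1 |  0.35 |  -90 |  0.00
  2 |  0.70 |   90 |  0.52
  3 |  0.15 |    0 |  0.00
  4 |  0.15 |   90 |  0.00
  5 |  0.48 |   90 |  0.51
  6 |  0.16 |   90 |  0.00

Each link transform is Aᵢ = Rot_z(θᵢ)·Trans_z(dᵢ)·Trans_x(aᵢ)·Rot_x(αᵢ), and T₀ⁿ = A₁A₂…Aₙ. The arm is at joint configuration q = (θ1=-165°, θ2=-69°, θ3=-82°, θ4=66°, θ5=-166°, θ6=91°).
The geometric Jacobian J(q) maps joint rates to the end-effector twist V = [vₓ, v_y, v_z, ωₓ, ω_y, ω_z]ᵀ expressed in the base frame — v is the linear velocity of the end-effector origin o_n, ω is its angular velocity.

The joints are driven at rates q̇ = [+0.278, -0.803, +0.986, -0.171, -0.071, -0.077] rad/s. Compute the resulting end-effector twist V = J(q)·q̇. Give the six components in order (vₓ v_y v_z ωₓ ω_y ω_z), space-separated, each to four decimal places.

-0.1428 0.1886 0.7079 0.4631 0.8901 0.5783

o_n = [-0.5718, 0.0396, 0.1783]
J₁: ẑ×o_n = [-0.0396, -0.5718, 0.0000], ω = ẑ
J2: z=[0.2588, -0.9659, 0.0000] o=[-0.3381, -0.0906, 0.0000] → [-0.1722, -0.0461, -0.1921, 0.2588, -0.9659, 0.0000]
J3: z=[0.9018, 0.2416, 0.3584] o=[-0.4458, -0.6578, 0.6535] → [-0.3648, 0.3834, 0.6594, 0.9018, 0.2416, 0.3584]
J4: z=[0.9018, 0.2416, 0.3584] o=[-0.4915, -0.5163, 0.6730] → [-0.3187, 0.4173, 0.5207, 0.9018, 0.2416, 0.3584]
J5: z=[-0.1534, 0.9541, -0.2573] o=[-0.5521, -0.4897, 0.8076] → [-0.4642, -0.0914, -0.0623, -0.1534, 0.9541, -0.2573]
J6: z=[0.9727, 0.1916, 0.1306] o=[-0.5468, -0.1136, 0.2168] → [-0.0274, 0.0342, 0.1539, 0.9727, 0.1916, 0.1306]
V = J·q̇ = [-0.1428, 0.1886, 0.7079, 0.4631, 0.8901, 0.5783]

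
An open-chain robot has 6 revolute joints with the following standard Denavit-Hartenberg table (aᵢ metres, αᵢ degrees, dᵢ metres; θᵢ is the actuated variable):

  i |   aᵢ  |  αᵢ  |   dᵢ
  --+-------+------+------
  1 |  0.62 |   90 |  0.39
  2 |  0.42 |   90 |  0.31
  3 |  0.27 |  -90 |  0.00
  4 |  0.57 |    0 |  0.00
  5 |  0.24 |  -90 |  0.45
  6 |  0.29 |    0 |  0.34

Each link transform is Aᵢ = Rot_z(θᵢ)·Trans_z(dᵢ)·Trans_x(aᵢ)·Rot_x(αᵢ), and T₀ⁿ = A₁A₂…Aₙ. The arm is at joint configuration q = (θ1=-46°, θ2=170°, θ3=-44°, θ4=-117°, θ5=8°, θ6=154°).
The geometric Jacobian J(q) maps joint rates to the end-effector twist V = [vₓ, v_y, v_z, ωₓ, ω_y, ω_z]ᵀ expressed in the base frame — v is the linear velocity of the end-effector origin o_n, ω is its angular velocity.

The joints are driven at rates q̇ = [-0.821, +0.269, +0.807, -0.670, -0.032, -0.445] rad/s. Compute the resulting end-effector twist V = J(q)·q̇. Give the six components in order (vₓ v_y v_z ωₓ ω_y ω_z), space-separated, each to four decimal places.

-0.3733 -0.2818 -0.1648 0.5800 -0.6817 -0.3062

o_n = [-0.3253, -0.1043, 1.1342]
J₁: ẑ×o_n = [0.1043, -0.3253, 0.0000], ω = ẑ
J2: z=[-0.7193, -0.6947, 0.0000] o=[0.4307, -0.4460, 0.3900] → [-0.5170, 0.5353, -0.7709, -0.7193, -0.6947, 0.0000]
J3: z=[0.1206, -0.1249, 0.9848] o=[-0.0796, -0.3638, 0.4629] → [-0.3394, -0.3229, 0.0006, 0.1206, -0.1249, 0.9848]
J4: z=[-0.9927, -0.0076, 0.1206] o=[-0.0776, -0.0959, 0.4967] → [-0.0038, 0.6030, 0.0065, -0.9927, -0.0076, 0.1206]
J5: z=[-0.9927, -0.0076, 0.1206] o=[-0.0183, -0.4161, 0.9645] → [-0.0389, 0.1314, -0.3118, -0.9927, -0.0076, 0.1206]
J6: z=[0.0464, 0.8974, 0.4387] o=[-0.4382, -0.5254, 1.2325] → [-0.2729, 0.0541, -0.0818, 0.0464, 0.8974, 0.4387]
V = J·q̇ = [-0.3733, -0.2818, -0.1648, 0.5800, -0.6817, -0.3062]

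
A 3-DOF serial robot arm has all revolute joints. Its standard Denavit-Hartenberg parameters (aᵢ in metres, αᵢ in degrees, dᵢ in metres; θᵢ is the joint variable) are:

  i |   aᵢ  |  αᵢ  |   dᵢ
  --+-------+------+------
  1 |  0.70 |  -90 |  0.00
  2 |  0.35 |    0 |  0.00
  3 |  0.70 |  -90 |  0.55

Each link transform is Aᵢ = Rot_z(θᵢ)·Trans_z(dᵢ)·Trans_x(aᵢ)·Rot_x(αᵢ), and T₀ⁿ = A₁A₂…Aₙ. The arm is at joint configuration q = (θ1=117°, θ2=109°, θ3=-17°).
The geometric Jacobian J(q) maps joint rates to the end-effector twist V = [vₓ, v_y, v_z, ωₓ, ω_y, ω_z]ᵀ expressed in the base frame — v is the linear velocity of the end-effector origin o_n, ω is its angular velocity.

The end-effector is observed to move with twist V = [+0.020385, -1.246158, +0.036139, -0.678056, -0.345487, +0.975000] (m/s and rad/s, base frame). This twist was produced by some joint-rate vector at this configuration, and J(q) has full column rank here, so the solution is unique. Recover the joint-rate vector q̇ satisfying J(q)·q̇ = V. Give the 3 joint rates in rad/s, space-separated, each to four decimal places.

0.9750 0.1540 0.6070

o_n = [-0.7450, 0.2507, -1.0305]
J₁: ẑ×o_n = [-0.2507, -0.7450, 0.0000], ω = ẑ
J2: z=[-0.8910, -0.4540, 0.0000] o=[-0.3178, 0.6237, 0.0000] → [0.4678, -0.9182, 0.1384, -0.8910, -0.4540, 0.0000]
J3: z=[-0.8910, -0.4540, 0.0000] o=[-0.2661, 0.5222, -0.3309] → [0.3176, -0.6233, 0.0244, -0.8910, -0.4540, 0.0000]
q̇ = J⁺·V = [0.9750, 0.1540, 0.6070]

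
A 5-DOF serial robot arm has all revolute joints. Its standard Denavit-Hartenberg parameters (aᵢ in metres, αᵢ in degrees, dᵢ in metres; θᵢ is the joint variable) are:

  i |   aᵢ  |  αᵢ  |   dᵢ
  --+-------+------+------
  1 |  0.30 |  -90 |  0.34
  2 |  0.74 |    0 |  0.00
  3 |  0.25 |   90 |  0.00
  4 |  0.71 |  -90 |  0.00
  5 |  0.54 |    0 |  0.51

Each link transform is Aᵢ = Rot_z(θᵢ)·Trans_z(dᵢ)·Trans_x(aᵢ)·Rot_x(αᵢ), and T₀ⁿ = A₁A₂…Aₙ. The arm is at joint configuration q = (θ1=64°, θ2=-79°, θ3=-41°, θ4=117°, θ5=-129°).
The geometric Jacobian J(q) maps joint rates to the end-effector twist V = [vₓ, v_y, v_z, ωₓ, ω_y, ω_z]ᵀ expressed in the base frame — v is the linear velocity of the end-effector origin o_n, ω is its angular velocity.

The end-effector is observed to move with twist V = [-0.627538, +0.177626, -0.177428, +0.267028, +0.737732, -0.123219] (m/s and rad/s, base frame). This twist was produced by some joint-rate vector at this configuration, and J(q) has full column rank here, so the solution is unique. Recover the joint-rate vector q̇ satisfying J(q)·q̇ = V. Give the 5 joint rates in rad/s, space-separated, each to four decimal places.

0.1620 0.3940 0.0140 -0.5330 0.7150

o_n = [0.0274, 0.2804, 0.5340]
J₁: ẑ×o_n = [-0.2804, 0.0274, 0.0000], ω = ẑ
J2: z=[-0.8988, 0.4384, 0.0000] o=[0.1315, 0.2696, 0.3400] → [0.0850, 0.1744, 0.0360, -0.8988, 0.4384, 0.0000]
J3: z=[-0.8988, 0.4384, 0.0000] o=[0.1934, 0.3965, 1.0664] → [-0.2334, -0.4785, 0.1772, -0.8988, 0.4384, 0.0000]
J4: z=[-0.3796, -0.7784, -0.5000] o=[0.1386, 0.2842, 1.2829] → [0.5810, -0.2287, -0.0851, -0.3796, -0.7784, -0.5000]
J5: z=[0.6033, 0.2014, -0.7716] o=[-0.3593, 0.7064, 1.0038] → [-0.4233, -0.0150, -0.3349, 0.6033, 0.2014, -0.7716]
q̇ = J⁺·V = [0.1620, 0.3940, 0.0140, -0.5330, 0.7150]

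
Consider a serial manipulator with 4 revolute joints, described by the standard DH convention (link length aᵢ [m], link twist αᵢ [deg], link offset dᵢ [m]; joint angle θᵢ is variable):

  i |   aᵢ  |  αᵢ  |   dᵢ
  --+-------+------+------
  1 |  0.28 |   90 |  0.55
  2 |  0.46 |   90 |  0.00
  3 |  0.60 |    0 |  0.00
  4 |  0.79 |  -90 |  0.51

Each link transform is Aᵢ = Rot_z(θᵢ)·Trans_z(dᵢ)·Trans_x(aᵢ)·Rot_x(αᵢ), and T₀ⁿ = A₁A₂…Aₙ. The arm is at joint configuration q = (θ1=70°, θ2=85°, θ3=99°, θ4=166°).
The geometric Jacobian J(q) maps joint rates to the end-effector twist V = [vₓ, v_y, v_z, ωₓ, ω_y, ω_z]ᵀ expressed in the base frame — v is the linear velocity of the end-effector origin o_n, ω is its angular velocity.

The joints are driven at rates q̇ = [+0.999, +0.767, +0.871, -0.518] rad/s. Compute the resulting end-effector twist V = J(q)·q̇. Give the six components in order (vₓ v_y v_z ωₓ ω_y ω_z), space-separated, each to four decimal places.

o_n = [0.0957, 0.8314, 0.8017]
J₁: ẑ×o_n = [-0.8314, 0.0957, 0.0000], ω = ẑ
J2: z=[0.9397, -0.3420, 0.0000] o=[0.0958, 0.2631, 0.5500] → [-0.0861, -0.2365, 0.5340, 0.9397, -0.3420, 0.0000]
J3: z=[0.3407, 0.9361, -0.0872] o=[0.1095, 0.3008, 1.0082] → [-0.1471, 0.0716, 0.1936, 0.3407, 0.9361, -0.0872]
J4: z=[0.3407, 0.9361, -0.0872] o=[0.6636, 0.0904, 0.9147] → [-0.0412, 0.0880, 0.7840, 0.3407, 0.9361, -0.0872]
V = J·q̇ = [-1.0033, -0.0690, 0.1721, 0.8410, 0.0681, 0.9682]

-1.0033 -0.0690 0.1721 0.8410 0.0681 0.9682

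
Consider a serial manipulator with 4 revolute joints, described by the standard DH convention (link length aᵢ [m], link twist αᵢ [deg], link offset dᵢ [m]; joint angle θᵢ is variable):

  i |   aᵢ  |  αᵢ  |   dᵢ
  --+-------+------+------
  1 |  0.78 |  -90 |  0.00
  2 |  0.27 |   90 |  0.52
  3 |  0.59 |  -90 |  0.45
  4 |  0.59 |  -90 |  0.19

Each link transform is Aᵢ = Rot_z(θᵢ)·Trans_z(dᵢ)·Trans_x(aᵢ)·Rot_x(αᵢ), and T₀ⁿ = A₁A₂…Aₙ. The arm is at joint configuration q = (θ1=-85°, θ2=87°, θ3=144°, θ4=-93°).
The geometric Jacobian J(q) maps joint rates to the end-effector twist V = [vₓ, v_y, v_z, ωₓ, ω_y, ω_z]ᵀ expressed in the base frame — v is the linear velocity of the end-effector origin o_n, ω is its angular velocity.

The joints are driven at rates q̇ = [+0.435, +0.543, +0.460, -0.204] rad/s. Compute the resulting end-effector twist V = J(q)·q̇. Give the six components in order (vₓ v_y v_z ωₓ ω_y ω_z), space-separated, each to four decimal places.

o_n = [0.8494, -1.7350, 0.3480]
J₁: ẑ×o_n = [1.7350, 0.8494, -0.0000], ω = ẑ
J2: z=[0.9962, 0.0872, 0.0000] o=[0.0680, -0.7770, 0.0000] → [0.0303, -0.3467, -1.0224, 0.9962, 0.0872, 0.0000]
J3: z=[0.0870, -0.9948, 0.0523] o=[0.5872, -0.7458, -0.2696] → [-0.5627, -0.0400, 0.1747, 0.0870, -0.9948, 0.0523]
J4: z=[-0.8086, -0.0399, 0.5870] o=[0.9697, -1.1384, 0.2306] → [0.3455, 0.0243, 0.4776, -0.8086, -0.0399, 0.5870]
V = J·q̇ = [0.4419, 0.1579, -0.5722, 0.7459, -0.4022, 0.3393]

0.4419 0.1579 -0.5722 0.7459 -0.4022 0.3393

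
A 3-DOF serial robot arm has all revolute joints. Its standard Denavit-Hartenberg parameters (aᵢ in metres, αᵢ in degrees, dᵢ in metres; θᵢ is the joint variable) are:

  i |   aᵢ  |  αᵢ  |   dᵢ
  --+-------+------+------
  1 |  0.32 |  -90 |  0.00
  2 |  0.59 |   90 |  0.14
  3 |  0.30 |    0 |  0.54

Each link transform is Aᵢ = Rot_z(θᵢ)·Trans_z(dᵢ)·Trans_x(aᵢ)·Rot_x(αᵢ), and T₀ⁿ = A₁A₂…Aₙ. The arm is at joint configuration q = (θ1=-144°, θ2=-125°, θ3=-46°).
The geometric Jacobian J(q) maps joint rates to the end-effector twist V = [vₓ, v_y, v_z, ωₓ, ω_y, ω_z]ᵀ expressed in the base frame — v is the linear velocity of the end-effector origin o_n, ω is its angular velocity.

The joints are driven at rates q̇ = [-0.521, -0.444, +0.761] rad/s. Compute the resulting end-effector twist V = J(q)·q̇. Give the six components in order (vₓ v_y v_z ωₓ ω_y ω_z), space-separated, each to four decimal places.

0.5027 -0.2045 -0.2652 0.2433 0.7256 -0.9575

o_n = [0.4249, 0.4024, 0.3443]
J₁: ẑ×o_n = [-0.4024, 0.4249, 0.0000], ω = ẑ
J2: z=[0.5878, -0.8090, 0.0000] o=[-0.2589, -0.1881, 0.0000] → [-0.2785, -0.2024, 0.9003, 0.5878, -0.8090, 0.0000]
J3: z=[0.6627, 0.4815, -0.5736] o=[0.0972, -0.1024, 0.4833] → [0.2226, -0.0958, 0.1768, 0.6627, 0.4815, -0.5736]
V = J·q̇ = [0.5027, -0.2045, -0.2652, 0.2433, 0.7256, -0.9575]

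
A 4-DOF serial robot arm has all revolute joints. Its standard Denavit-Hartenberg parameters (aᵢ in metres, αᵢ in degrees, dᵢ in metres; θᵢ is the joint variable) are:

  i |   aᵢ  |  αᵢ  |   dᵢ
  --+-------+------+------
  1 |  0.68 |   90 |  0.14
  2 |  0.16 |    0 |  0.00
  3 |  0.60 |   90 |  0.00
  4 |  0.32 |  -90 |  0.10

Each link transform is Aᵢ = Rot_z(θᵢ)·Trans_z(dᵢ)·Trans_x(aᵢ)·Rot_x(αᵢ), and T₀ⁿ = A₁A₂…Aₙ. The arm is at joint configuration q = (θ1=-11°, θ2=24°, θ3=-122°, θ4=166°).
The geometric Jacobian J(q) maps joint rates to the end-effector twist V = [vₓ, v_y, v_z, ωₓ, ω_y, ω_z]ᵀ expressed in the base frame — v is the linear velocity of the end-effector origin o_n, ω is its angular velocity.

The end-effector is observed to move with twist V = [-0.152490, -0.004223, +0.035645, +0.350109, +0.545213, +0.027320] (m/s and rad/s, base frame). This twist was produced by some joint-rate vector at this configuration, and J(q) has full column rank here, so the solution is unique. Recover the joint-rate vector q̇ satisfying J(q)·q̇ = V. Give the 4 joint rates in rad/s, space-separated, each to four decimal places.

0.0610 -0.2030 -0.3990 -0.2420

o_n = [0.6595, -0.2070, -0.0677]
J₁: ẑ×o_n = [0.2070, 0.6595, -0.0000], ω = ẑ
J2: z=[-0.1908, -0.9816, 0.0000] o=[0.6675, -0.1298, 0.1400] → [0.2039, -0.0396, 0.0068, -0.1908, -0.9816, 0.0000]
J3: z=[-0.1908, -0.9816, 0.0000] o=[0.8110, -0.1576, 0.2051] → [0.2678, -0.0520, -0.1393, -0.1908, -0.9816, 0.0000]
J4: z=[-0.9721, 0.1890, 0.1392] o=[0.7290, -0.1417, -0.3891] → [0.0698, 0.3027, 0.0767, -0.9721, 0.1890, 0.1392]
q̇ = J⁺·V = [0.0610, -0.2030, -0.3990, -0.2420]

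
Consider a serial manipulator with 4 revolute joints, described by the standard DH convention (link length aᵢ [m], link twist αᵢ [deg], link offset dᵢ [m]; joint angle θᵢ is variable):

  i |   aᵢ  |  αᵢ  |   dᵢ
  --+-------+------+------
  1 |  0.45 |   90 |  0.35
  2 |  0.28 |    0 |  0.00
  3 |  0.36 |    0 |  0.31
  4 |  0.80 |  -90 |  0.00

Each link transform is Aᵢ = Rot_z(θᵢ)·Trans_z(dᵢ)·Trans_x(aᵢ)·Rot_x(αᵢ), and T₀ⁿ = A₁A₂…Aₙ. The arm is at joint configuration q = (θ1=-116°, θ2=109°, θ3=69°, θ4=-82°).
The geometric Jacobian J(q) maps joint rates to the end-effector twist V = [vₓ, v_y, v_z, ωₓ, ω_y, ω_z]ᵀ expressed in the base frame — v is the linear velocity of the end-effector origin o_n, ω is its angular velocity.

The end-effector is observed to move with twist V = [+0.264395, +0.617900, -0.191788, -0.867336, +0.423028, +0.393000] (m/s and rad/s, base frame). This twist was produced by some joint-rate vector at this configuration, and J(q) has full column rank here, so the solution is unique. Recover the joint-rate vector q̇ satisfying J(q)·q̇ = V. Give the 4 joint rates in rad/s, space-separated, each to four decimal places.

o_n = [-0.2416, 0.2119, 1.4229]
J₁: ẑ×o_n = [-0.2119, -0.2416, 0.0000], ω = ẑ
J2: z=[-0.8988, 0.4384, 0.0000] o=[-0.1973, -0.4045, 0.3500] → [0.4703, 0.9643, -0.5346, -0.8988, 0.4384, 0.0000]
J3: z=[-0.8988, 0.4384, 0.0000] o=[-0.1573, -0.3225, 0.6147] → [0.3543, 0.7264, -0.4434, -0.8988, 0.4384, 0.0000]
J4: z=[-0.8988, 0.4384, 0.0000] o=[-0.2782, 0.1367, 0.6273] → [0.3488, 0.7151, -0.0836, -0.8988, 0.4384, 0.0000]
q̇ = J⁺·V = [0.3930, 0.0820, 0.2060, 0.6770]

0.3930 0.0820 0.2060 0.6770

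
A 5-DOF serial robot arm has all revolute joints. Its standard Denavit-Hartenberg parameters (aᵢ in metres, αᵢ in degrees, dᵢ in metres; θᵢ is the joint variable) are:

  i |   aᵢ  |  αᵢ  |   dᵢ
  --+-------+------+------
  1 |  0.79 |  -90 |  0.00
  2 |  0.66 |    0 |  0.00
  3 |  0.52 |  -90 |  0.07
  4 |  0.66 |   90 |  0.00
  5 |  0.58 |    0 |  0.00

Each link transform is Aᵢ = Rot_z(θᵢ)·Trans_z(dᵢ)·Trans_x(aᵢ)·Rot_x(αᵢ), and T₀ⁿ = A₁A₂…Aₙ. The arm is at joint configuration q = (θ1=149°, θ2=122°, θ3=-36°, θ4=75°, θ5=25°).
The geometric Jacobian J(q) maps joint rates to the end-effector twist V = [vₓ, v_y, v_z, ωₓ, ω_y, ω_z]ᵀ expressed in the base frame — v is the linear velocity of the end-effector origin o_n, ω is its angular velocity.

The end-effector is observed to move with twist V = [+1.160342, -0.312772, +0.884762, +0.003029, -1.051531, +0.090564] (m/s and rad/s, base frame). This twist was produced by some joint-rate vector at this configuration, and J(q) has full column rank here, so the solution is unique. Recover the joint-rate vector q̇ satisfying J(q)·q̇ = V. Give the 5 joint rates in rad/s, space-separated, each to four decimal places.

-0.2800 0.3340 0.6750 0.5170 -0.4220

o_n = [0.3366, 1.0522, -1.4017]
J₁: ẑ×o_n = [-1.0522, 0.3366, 0.0000], ω = ẑ
J2: z=[-0.5150, -0.8572, 0.0000] o=[-0.6772, 0.4069, 0.0000] → [1.2015, -0.7219, 0.5366, -0.5150, -0.8572, 0.0000]
J3: z=[-0.5150, -0.8572, 0.0000] o=[-0.3774, 0.2267, -0.5597] → [0.7217, -0.4336, 0.1868, -0.5150, -0.8572, 0.0000]
J4: z=[0.8551, -0.5138, -0.0698] o=[-0.4445, 0.1854, -1.0784] → [0.2265, 0.2219, 1.1425, 0.8551, -0.5138, -0.0698]
J5: z=[-0.1911, -0.1871, -0.9636] o=[-0.1264, 0.7380, -1.2488] → [0.3313, -0.4753, 0.0266, -0.1911, -0.1871, -0.9636]
q̇ = J⁺·V = [-0.2800, 0.3340, 0.6750, 0.5170, -0.4220]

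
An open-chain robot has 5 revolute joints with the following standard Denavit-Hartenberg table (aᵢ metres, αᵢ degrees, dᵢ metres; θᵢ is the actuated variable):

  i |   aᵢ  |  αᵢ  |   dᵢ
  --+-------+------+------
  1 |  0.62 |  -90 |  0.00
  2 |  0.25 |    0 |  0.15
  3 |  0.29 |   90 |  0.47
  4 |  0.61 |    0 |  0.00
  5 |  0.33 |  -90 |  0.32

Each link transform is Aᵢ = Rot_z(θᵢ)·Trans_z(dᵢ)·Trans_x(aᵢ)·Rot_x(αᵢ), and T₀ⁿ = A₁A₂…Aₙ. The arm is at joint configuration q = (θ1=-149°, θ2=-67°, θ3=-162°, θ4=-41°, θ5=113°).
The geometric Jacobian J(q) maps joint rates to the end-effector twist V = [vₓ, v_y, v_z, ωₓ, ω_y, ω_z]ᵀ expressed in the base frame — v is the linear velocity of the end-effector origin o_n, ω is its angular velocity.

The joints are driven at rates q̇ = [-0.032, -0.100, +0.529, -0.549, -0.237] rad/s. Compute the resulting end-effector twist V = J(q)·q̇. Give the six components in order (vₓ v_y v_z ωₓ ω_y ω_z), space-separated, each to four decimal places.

o_n = [-0.0680, -0.6634, -0.6231]
J₁: ẑ×o_n = [0.6634, -0.0680, 0.0000], ω = ẑ
J2: z=[0.5150, -0.8572, 0.0000] o=[-0.5314, -0.3193, 0.0000] → [0.5341, 0.3209, 0.2200, 0.5150, -0.8572, 0.0000]
J3: z=[0.5150, -0.8572, 0.0000] o=[-0.5379, -0.4982, 0.2301] → [0.7313, 0.4394, 0.3177, 0.5150, -0.8572, 0.0000]
J4: z=[-0.6469, -0.3887, -0.6561] o=[-0.1328, -0.8031, 0.0113] → [0.3382, -0.4529, -0.0652, -0.6469, -0.3887, -0.6561]
J5: z=[-0.6469, -0.3887, -0.6561] o=[-0.0800, -0.3045, -0.3362] → [-0.1240, -0.1935, 0.2369, -0.6469, -0.3887, -0.6561]
V = J·q̇ = [0.1560, 0.4970, 0.1257, 0.7294, -0.0622, 0.4837]

0.1560 0.4970 0.1257 0.7294 -0.0622 0.4837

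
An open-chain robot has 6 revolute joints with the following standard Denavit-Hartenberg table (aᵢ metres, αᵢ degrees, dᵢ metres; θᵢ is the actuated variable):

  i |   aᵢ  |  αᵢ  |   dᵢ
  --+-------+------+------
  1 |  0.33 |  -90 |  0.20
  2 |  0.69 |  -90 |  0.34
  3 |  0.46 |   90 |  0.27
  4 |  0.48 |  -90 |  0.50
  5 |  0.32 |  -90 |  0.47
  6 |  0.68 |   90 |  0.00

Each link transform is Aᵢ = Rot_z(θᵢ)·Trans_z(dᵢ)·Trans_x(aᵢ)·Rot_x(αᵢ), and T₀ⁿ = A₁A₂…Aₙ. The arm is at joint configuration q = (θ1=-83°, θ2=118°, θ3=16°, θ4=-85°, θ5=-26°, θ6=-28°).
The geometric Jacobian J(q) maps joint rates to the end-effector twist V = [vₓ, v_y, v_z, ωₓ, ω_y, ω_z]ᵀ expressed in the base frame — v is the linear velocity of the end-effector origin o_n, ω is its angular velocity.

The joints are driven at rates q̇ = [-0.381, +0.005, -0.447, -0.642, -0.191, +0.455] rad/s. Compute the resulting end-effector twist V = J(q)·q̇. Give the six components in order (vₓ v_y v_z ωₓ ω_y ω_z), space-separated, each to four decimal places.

1.3193 -1.2855 0.7335 -0.8531 -0.9096 -0.2894

o_n = [0.8427, -0.0235, -2.2359]
J₁: ẑ×o_n = [0.0235, 0.8427, -0.0000], ω = ẑ
J2: z=[0.9925, 0.1219, 0.0000] o=[0.0402, -0.3275, 0.2000] → [-0.2969, 2.4177, 0.2040, 0.9925, 0.1219, 0.0000]
J3: z=[-0.1076, 0.8764, 0.4695] o=[0.3382, 0.0354, -0.4092] → [-1.5732, 0.0403, -0.4358, -0.1076, 0.8764, 0.4695]
J4: z=[0.9383, 0.2456, -0.2434] o=[0.1580, 0.4626, -0.6729] → [-0.5022, 1.3000, -0.6243, 0.9383, 0.2456, -0.2434]
J5: z=[-0.3367, 0.4891, -0.8046] o=[0.6649, 0.1837, -1.0546] → [-0.7445, -0.5408, -0.0172, -0.3367, 0.4891, -0.8046]
J6: z=[-0.8089, -0.5876, -0.0187] o=[0.6608, 0.2073, -1.6227] → [0.3560, -0.4994, 0.2936, -0.8089, -0.5876, -0.0187]
V = J·q̇ = [1.3193, -1.2855, 0.7335, -0.8531, -0.9096, -0.2894]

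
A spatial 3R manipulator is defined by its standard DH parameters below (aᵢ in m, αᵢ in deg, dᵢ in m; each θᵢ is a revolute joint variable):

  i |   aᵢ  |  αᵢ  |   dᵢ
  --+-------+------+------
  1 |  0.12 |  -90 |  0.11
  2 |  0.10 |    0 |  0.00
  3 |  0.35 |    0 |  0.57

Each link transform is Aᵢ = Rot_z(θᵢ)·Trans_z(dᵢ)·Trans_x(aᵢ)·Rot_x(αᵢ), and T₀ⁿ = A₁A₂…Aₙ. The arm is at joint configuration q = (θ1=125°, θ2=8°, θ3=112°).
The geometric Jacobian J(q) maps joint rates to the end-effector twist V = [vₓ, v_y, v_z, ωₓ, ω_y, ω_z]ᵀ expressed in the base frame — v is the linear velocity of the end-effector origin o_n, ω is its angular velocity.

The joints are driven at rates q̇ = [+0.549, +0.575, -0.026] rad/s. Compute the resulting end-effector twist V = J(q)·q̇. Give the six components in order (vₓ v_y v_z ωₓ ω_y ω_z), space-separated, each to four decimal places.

0.2597 -0.4131 0.0391 -0.4497 -0.3149 0.5490

o_n = [-0.4922, -0.2909, -0.2070]
J₁: ẑ×o_n = [0.2909, -0.4922, 0.0000], ω = ẑ
J2: z=[-0.8192, -0.5736, 0.0000] o=[-0.0688, 0.0983, 0.1100] → [0.1818, -0.2597, 0.0760, -0.8192, -0.5736, 0.0000]
J3: z=[-0.8192, -0.5736, 0.0000] o=[-0.1256, 0.1794, 0.0961] → [0.1739, -0.2483, 0.1750, -0.8192, -0.5736, 0.0000]
V = J·q̇ = [0.2597, -0.4131, 0.0391, -0.4497, -0.3149, 0.5490]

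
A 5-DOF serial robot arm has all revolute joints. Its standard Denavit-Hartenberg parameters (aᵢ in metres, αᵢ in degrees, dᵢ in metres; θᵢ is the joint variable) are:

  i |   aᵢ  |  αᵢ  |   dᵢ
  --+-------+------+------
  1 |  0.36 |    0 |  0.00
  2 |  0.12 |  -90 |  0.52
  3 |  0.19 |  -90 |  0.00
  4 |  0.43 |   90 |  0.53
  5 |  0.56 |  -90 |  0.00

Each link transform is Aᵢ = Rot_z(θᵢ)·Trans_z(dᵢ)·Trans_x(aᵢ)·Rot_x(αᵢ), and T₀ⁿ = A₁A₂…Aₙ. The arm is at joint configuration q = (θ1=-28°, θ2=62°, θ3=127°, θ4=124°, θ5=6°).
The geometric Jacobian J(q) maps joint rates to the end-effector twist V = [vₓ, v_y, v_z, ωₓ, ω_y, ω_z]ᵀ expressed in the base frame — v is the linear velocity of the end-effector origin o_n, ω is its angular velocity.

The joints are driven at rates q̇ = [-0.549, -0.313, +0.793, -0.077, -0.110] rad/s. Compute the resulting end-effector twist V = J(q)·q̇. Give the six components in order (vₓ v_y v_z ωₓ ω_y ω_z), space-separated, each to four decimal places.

o_n = [0.6658, -0.9213, 1.1632]
J₁: ẑ×o_n = [0.9213, 0.6658, -0.0000], ω = ẑ
J2: z=[0.0000, 0.0000, 1.0000] o=[0.3179, -0.1690, 0.0000] → [0.7523, 0.3479, -0.0000, 0.0000, 0.0000, 1.0000]
J3: z=[-0.5592, 0.8290, 0.0000] o=[0.4173, -0.1019, 0.5200] → [0.5332, 0.3597, 0.2522, -0.5592, 0.8290, 0.0000]
J4: z=[-0.6621, -0.4466, 0.6018] o=[0.3225, -0.1658, 0.3683] → [0.0996, 0.7329, 0.6534, -0.6621, -0.4466, 0.6018]
J5: z=[-0.1009, -0.7426, -0.6621] o=[0.2910, -0.6172, 0.8793] → [-0.4122, -0.2195, 0.3090, -0.1009, -0.7426, -0.6621]
V = J·q̇ = [-0.2807, -0.2215, 0.1157, -0.3814, 0.7735, -0.8355]

-0.2807 -0.2215 0.1157 -0.3814 0.7735 -0.8355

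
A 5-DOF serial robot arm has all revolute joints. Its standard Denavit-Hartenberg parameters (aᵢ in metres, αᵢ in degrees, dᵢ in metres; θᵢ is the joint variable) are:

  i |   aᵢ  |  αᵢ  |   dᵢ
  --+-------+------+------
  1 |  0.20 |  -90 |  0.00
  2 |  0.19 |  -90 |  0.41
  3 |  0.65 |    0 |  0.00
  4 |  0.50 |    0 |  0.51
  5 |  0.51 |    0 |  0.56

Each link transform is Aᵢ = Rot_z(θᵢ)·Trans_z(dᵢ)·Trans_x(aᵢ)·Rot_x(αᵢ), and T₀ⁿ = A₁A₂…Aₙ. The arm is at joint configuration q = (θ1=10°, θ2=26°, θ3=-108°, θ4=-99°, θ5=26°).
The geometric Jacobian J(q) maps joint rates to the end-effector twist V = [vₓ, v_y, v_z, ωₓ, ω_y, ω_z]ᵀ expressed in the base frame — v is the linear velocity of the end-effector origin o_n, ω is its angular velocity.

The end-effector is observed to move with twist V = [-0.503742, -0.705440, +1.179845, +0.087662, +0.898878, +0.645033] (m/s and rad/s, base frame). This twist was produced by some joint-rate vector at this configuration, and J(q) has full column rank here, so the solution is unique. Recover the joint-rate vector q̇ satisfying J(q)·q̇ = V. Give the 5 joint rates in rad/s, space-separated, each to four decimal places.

o_n = [-1.2578, 0.5827, -0.5381]
J₁: ẑ×o_n = [-0.5827, -1.2578, 0.0000], ω = ẑ
J2: z=[-0.1736, 0.9848, 0.0000] o=[0.1970, 0.0347, 0.0000] → [-0.5299, -0.0934, 1.3375, -0.1736, 0.9848, 0.0000]
J3: z=[-0.4317, -0.0761, -0.8988] o=[0.2939, 0.4682, -0.0833] → [0.1376, 1.1984, -0.1676, -0.4317, -0.0761, -0.8988]
J4: z=[-0.4317, -0.0761, -0.8988] o=[0.0088, 1.0456, 0.0048] → [-0.3747, 0.9041, 0.1034, -0.4317, -0.0761, -0.8988]
J5: z=[-0.4317, -0.0761, -0.8988] o=[-0.5663, 0.7137, -0.2583] → [-0.0964, 0.5008, 0.0039, -0.4317, -0.0761, -0.8988]
q̇ = J⁺·V = [0.1480, 0.8700, -0.1690, -0.1070, -0.2770]

0.1480 0.8700 -0.1690 -0.1070 -0.2770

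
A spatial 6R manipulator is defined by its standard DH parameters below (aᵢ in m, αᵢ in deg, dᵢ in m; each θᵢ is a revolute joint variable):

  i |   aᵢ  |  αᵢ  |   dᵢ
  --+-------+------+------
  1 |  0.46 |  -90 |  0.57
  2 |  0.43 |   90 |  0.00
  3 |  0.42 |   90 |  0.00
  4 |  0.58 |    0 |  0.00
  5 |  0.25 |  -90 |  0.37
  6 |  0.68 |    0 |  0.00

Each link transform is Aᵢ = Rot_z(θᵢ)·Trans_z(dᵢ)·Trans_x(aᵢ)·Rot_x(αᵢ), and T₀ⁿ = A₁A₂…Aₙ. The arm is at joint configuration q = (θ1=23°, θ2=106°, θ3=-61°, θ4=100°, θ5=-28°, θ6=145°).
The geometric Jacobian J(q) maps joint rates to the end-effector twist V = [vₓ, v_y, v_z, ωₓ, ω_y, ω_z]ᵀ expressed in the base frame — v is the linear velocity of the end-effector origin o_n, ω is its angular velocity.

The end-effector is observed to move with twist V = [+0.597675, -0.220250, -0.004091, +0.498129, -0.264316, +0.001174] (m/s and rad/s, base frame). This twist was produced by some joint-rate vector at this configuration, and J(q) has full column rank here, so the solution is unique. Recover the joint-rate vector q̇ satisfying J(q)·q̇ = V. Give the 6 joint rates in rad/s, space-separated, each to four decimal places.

o_n = [0.6022, 0.0530, -0.0417]
J₁: ẑ×o_n = [-0.0530, 0.6022, 0.0000], ω = ẑ
J2: z=[-0.3907, 0.9205, 0.0000] o=[0.4234, 0.1797, 0.5700] → [-0.5631, -0.2390, -0.1150, -0.3907, 0.9205, 0.0000]
J3: z=[0.8848, 0.3756, -0.2756] o=[0.3143, 0.1334, 0.1567] → [-0.0967, 0.0962, -0.1793, 0.8848, 0.3756, -0.2756]
J4: z=[0.4113, -0.3521, 0.8407] o=[0.4062, -0.2266, -0.0391] → [-0.2341, 0.1659, 0.1840, 0.4113, -0.3521, 0.8407]
J5: z=[0.4113, -0.3521, 0.8407] o=[0.8896, 0.0742, -0.1496] → [-0.0201, -0.2860, -0.1099, 0.4113, -0.3521, 0.8407]
J6: z=[0.0654, 0.9314, 0.3580] o=[1.2691, -0.0330, 0.0600] → [-0.1255, -0.2321, 0.6267, 0.0654, 0.9314, 0.3580]
q̇ = J⁺·V = [0.0770, -0.8090, 0.2530, -0.9900, 0.8320, 0.3540]

0.0770 -0.8090 0.2530 -0.9900 0.8320 0.3540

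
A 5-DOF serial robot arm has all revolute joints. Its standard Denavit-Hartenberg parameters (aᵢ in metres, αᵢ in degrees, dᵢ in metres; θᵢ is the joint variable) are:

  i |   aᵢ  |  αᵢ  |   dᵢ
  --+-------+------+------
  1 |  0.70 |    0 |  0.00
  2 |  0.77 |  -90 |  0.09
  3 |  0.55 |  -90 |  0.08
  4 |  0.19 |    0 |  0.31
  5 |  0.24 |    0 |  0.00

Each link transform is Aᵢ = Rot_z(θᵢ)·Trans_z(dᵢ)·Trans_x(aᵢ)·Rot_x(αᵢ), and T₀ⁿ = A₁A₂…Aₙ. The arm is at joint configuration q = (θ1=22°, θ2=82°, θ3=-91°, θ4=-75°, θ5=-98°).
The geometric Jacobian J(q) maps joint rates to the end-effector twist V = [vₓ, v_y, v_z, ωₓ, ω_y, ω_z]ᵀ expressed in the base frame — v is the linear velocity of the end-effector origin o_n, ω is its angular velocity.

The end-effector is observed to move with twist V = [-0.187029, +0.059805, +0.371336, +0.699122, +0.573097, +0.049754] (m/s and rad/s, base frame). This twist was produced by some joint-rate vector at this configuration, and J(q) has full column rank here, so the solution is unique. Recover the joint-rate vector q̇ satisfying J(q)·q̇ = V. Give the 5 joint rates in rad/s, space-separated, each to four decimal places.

o_n = [0.1052, 1.2332, 0.4563]
J₁: ẑ×o_n = [-1.2332, 0.1052, 0.0000], ω = ẑ
J2: z=[0.0000, 0.0000, 1.0000] o=[0.6490, 0.2622, 0.0000] → [-0.9709, -0.5438, 0.0000, 0.0000, 0.0000, 1.0000]
J3: z=[-0.9703, -0.2419, 0.0000] o=[0.4627, 1.0094, 0.0900] → [-0.0886, 0.3554, -0.3037, -0.9703, -0.2419, 0.0000]
J4: z=[-0.2419, 0.9701, 0.0175] o=[0.3874, 0.9807, 0.6399] → [-0.1825, -0.0493, 0.2127, -0.2419, 0.9701, 0.0175]
J5: z=[-0.2419, 0.9701, 0.0175] o=[0.1346, 1.2362, 0.6945] → [-0.2310, -0.0581, 0.0292, -0.2419, 0.9701, 0.0175]
q̇ = J⁺·V = [0.6020, -0.5590, -0.8170, 0.6100, -0.2230]

0.6020 -0.5590 -0.8170 0.6100 -0.2230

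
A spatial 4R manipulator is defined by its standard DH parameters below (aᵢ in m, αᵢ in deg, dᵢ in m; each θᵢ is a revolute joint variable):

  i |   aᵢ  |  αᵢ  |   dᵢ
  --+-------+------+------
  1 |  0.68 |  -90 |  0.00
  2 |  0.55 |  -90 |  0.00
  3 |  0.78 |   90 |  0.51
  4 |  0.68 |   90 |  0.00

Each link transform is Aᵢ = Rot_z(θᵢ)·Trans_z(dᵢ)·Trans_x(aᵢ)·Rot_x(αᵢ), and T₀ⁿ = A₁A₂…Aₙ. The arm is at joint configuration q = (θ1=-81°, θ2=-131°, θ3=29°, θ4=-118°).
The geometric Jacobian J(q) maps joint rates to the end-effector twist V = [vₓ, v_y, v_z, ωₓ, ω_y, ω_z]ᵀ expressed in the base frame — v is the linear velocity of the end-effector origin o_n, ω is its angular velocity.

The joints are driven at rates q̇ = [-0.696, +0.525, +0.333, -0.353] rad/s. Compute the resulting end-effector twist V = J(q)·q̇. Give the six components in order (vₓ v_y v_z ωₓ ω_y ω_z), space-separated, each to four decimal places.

o_n = [-0.2227, -0.0217, 0.6599]
J₁: ẑ×o_n = [0.0217, -0.2227, 0.0000], ω = ẑ
J2: z=[0.9877, 0.1564, 0.0000] o=[0.1064, -0.6716, 0.0000] → [0.1032, -0.6518, 0.6934, 0.9877, 0.1564, 0.0000]
J3: z=[0.1181, -0.7454, 0.6561] o=[0.0499, -0.3152, 0.4151] → [-0.3751, -0.2078, -0.1686, 0.1181, -0.7454, 0.6561]
J4: z=[0.8141, 0.4510, 0.3659] o=[-0.3334, -0.3125, 1.2645] → [-0.3791, 0.5327, 0.1869, 0.8141, 0.4510, 0.3659]
V = J·q̇ = [0.0480, -0.4444, 0.2420, 0.2705, -0.3253, -0.6067]

0.0480 -0.4444 0.2420 0.2705 -0.3253 -0.6067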